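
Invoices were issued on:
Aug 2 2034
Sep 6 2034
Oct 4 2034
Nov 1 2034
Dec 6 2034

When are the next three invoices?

Jan 3 2035, Feb 7 2035, Mar 7 2035

Gaps: 35, 28, 28, 35 days — a mix of 28 and 35. Every date is a Wednesday.
Each is the 1st Wednesday of its month.
1st Wednesday of January 2035: Jan 3 2035.
February 2035 — 1st Wednesday is Feb 7 2035.
March 2035 — 1st Wednesday is Mar 7 2035.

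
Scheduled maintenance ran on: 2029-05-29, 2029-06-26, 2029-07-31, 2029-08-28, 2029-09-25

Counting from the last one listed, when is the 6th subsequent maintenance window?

All Tuesdays; the gaps (28, 35, 28, 28) vary with month length.
This is the last Tuesday of each month.
October 2029 ends with Tuesday 2029-10-30.
Last Tuesday of November 2029: 2029-11-27.
Last Tuesday of December 2029: 2029-12-25.
Last Tuesday of January 2030: 2030-01-29.
Last Tuesday of February 2030: 2030-02-26.
March 2030 ends with Tuesday 2030-03-26.

2030-03-26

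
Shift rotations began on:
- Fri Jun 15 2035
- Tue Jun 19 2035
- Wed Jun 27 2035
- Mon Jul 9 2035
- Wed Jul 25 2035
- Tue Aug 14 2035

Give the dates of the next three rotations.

The spacing grows by 4 each time: 4, 8, 12, 16, 20 days.
Next gap: 24 days. Tue Aug 14 2035 + 24 days = Fri Sep 7 2035.
Next gap: 28 days. Fri Sep 7 2035 + 28 days = Fri Oct 5 2035.
Next gap: 32 days. Fri Oct 5 2035 + 32 days = Tue Nov 6 2035.

Fri Sep 7 2035, Fri Oct 5 2035, Tue Nov 6 2035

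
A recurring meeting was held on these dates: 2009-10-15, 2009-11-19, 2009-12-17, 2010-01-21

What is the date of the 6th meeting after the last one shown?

All dates are Thursdays, 35, 28, 35 days apart.
Specifically, the 3rd Thursday of each month.
February 2010 — 3rd Thursday is 2010-02-18.
March 2010 — 3rd Thursday is 2010-03-18.
3rd Thursday of April 2010: 2010-04-15.
3rd Thursday of May 2010: 2010-05-20.
June 2010 — 3rd Thursday is 2010-06-17.
July 2010 — 3rd Thursday is 2010-07-15.

2010-07-15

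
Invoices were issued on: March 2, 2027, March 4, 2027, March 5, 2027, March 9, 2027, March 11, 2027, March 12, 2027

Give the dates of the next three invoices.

March 16, 2027; March 18, 2027; March 19, 2027

The gap pattern 2, 1, 4, 2, 1 repeats every 3 events.
These are the Tuesdays, Thursdays and Fridays of each week.
Next Tuesday: March 16, 2027.
The following Thursday is March 18, 2027.
Next Friday: March 19, 2027.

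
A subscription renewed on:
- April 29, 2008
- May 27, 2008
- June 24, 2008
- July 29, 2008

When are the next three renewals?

Every date is a Tuesday; gaps 28, 28, 35 days.
Each is the last Tuesday of its month (at least one falls on the 29th or later, ruling out '4th Tuesday').
Last Tuesday of August 2008: August 26, 2008.
Last Tuesday of September 2008: September 30, 2008.
Last Tuesday of October 2008: October 28, 2008.

August 26, 2008; September 30, 2008; October 28, 2008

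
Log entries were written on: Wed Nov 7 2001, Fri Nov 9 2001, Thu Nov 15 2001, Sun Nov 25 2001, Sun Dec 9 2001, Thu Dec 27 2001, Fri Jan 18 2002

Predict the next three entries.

Wed Feb 13 2002, Fri Mar 15 2002, Thu Apr 18 2002

The spacing grows by 4 each time: 2, 6, 10, 14, 18, 22 days.
Next gap: 26 days. Fri Jan 18 2002 + 26 days = Wed Feb 13 2002.
Next gap: 30 days. Wed Feb 13 2002 + 30 days = Fri Mar 15 2002.
Next gap: 34 days. Fri Mar 15 2002 + 34 days = Thu Apr 18 2002.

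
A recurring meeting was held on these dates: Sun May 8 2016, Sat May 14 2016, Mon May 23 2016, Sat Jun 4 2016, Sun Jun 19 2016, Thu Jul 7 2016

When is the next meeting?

Thu Jul 28 2016

The spacing grows by 3 each time: 6, 9, 12, 15, 18 days.
Next gap: 21 days. Thu Jul 7 2016 + 21 days = Thu Jul 28 2016.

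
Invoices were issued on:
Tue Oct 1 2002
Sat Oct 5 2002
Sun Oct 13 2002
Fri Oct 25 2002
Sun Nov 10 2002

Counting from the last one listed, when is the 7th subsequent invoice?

Gaps: 4, 8, 12, 16 days — each gap is 4 larger than the previous one.
Next gap: 20 days. Sun Nov 10 2002 + 20 days = Sat Nov 30 2002.
Next gap: 24 days. Sat Nov 30 2002 + 24 days = Tue Dec 24 2002.
Next gap: 28 days. Tue Dec 24 2002 + 28 days = Tue Jan 21 2003.
Next gap: 32 days. Tue Jan 21 2003 + 32 days = Sat Feb 22 2003.
Next gap: 36 days. Sat Feb 22 2003 + 36 days = Sun Mar 30 2003.
Next gap: 40 days. Sun Mar 30 2003 + 40 days = Fri May 9 2003.
Next gap: 44 days. Fri May 9 2003 + 44 days = Sun Jun 22 2003.

Sun Jun 22 2003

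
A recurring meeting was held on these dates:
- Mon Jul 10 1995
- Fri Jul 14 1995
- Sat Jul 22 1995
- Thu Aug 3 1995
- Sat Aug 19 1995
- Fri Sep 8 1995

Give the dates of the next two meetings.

Mon Oct 2 1995, Mon Oct 30 1995

Intervals are 4, 8, 12, 16, 20 days — an arithmetic progression with common difference 4.
Next gap: 24 days. Fri Sep 8 1995 + 24 days = Mon Oct 2 1995.
Next gap: 28 days. Mon Oct 2 1995 + 28 days = Mon Oct 30 1995.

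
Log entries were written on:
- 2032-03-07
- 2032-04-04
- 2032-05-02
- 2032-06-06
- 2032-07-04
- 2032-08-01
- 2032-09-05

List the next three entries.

Gaps: 28, 28, 35, 28, 28, 35 days — a mix of 28 and 35. Every date is a Sunday.
Each is the 1st Sunday of its month.
October 2032 — 1st Sunday is 2032-10-03.
November 2032 — 1st Sunday is 2032-11-07.
1st Sunday of December 2032: 2032-12-05.

2032-10-03, 2032-11-07, 2032-12-05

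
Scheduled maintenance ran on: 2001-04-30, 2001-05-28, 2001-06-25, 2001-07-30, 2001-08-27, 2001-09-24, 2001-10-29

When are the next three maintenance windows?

Every date is a Monday; gaps 28, 28, 35, 28, 28, 35 days.
Each is the last Monday of its month (at least one falls on the 29th or later, ruling out '4th Monday').
Last Monday of November 2001: 2001-11-26.
December 2001 ends with Monday 2001-12-31.
Last Monday of January 2002: 2002-01-28.

2001-11-26, 2001-12-31, 2002-01-28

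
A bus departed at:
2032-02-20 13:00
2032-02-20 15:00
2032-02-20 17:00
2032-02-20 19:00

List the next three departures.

Gaps: 2, 2, 2 hours — each event is 2 hours after the previous one.
2032-02-20 19:00 + 2 h = 2032-02-20 21:00.
2032-02-20 21:00 + 2 h = 2032-02-20 23:00.
2032-02-20 23:00 + 2 h = 2032-02-21 01:00.

2032-02-20 21:00, 2032-02-20 23:00, 2032-02-21 01:00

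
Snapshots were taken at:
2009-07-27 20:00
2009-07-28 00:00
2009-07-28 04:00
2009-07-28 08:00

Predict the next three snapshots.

2009-07-28 12:00, 2009-07-28 16:00, 2009-07-28 20:00

The interval is a steady 4 hours (4, 4, 4).
2009-07-28 08:00 + 4 h = 2009-07-28 12:00.
2009-07-28 12:00 + 4 h = 2009-07-28 16:00.
2009-07-28 16:00 + 4 h = 2009-07-28 20:00.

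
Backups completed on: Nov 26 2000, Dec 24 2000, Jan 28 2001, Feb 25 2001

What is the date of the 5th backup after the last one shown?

These are Sundays at 28- or 35-day spacing (28, 35, 28).
The pattern: 4th Sunday of the month.
4th Sunday of March 2001: Mar 25 2001.
April 2001 — 4th Sunday is Apr 22 2001.
4th Sunday of May 2001: May 27 2001.
June 2001 — 4th Sunday is Jun 24 2001.
4th Sunday of July 2001: Jul 22 2001.

Jul 22 2001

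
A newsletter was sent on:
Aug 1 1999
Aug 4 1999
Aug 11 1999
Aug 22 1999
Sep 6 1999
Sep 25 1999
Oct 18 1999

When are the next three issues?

Nov 14 1999, Dec 15 1999, Jan 19 2000

Intervals are 3, 7, 11, 15, 19, 23 days — an arithmetic progression with common difference 4.
Next gap: 27 days. Oct 18 1999 + 27 days = Nov 14 1999.
Next gap: 31 days. Nov 14 1999 + 31 days = Dec 15 1999.
Next gap: 35 days. Dec 15 1999 + 35 days = Jan 19 2000.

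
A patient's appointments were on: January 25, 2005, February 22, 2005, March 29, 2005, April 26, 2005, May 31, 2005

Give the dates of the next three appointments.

June 28, 2005; July 26, 2005; August 30, 2005

Every date is a Tuesday; gaps 28, 35, 28, 35 days.
Each is the last Tuesday of its month (at least one falls on the 29th or later, ruling out '4th Tuesday').
June 2005 ends with Tuesday June 28, 2005.
July 2005 ends with Tuesday July 26, 2005.
August 2005 ends with Tuesday August 30, 2005.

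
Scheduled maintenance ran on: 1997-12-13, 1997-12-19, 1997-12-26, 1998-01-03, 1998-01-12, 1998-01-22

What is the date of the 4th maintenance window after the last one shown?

1998-03-13

Intervals are 6, 7, 8, 9, 10 days — an arithmetic progression with common difference 1.
Next gap: 11 days. 1998-01-22 + 11 days = 1998-02-02.
Next gap: 12 days. 1998-02-02 + 12 days = 1998-02-14.
Next gap: 13 days. 1998-02-14 + 13 days = 1998-02-27.
Next gap: 14 days. 1998-02-27 + 14 days = 1998-03-13.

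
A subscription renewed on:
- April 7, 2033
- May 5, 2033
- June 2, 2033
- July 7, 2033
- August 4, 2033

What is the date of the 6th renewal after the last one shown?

All dates are Thursdays, 28, 28, 35, 28 days apart.
Specifically, the 1st Thursday of each month.
September 2033 — 1st Thursday is September 1, 2033.
1st Thursday of October 2033: October 6, 2033.
November 2033 — 1st Thursday is November 3, 2033.
December 2033 — 1st Thursday is December 1, 2033.
January 2034 — 1st Thursday is January 5, 2034.
1st Thursday of February 2034: February 2, 2034.

February 2, 2034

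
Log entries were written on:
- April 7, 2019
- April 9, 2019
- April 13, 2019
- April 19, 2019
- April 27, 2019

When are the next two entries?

The spacing grows by 2 each time: 2, 4, 6, 8 days.
Next gap: 10 days. April 27, 2019 + 10 days = May 7, 2019.
Next gap: 12 days. May 7, 2019 + 12 days = May 19, 2019.

May 7, 2019; May 19, 2019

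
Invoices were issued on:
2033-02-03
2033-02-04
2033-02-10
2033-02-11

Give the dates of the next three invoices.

Gaps: 1, 6, 1 days — not constant, but cyclic with period 2.
The events fall on every Thursday and Friday.
Next Thursday: 2033-02-17.
Next Friday: 2033-02-18.
Next Thursday: 2033-02-24.

2033-02-17, 2033-02-18, 2033-02-24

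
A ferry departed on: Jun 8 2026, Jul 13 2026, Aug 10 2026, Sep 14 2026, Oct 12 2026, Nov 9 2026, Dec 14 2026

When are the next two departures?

Gaps: 35, 28, 35, 28, 28, 35 days — a mix of 28 and 35. Every date is a Monday.
Each is the 2nd Monday of its month.
January 2027 — 2nd Monday is Jan 11 2027.
2nd Monday of February 2027: Feb 8 2027.

Jan 11 2027, Feb 8 2027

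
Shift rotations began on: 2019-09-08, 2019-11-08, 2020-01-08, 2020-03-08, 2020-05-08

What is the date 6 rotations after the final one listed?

2021-05-08

The day-of-month is always 8 (61, 61, 60, 61 days between events).
So this recurs on the 8th of every 2 months.
July 2020: 2020-07-08.
September 2020: 2020-09-08.
Next: November 2020 → 2020-11-08.
Next: January 2021 → 2021-01-08.
March 2021: 2021-03-08.
May 2021: 2021-05-08.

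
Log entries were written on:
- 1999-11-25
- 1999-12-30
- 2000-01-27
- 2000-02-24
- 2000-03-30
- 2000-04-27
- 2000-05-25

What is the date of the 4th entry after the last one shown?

2000-09-28

All Thursdays; the gaps (35, 28, 28, 35, 28, 28) vary with month length.
This is the last Thursday of each month.
June 2000 ends with Thursday 2000-06-29.
July 2000 ends with Thursday 2000-07-27.
August 2000 ends with Thursday 2000-08-31.
Last Thursday of September 2000: 2000-09-28.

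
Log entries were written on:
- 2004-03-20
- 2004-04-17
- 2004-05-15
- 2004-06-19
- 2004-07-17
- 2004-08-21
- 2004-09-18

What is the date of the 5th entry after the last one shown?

2005-02-19

These are Saturdays at 28- or 35-day spacing (28, 28, 35, 28, 35, 28).
The pattern: 3rd Saturday of the month.
3rd Saturday of October 2004: 2004-10-16.
3rd Saturday of November 2004: 2004-11-20.
3rd Saturday of December 2004: 2004-12-18.
January 2005 — 3rd Saturday is 2005-01-15.
February 2005 — 3rd Saturday is 2005-02-19.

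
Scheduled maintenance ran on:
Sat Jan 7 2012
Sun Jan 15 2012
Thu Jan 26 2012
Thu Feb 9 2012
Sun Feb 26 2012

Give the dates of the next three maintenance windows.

Sat Mar 17 2012, Mon Apr 9 2012, Sat May 5 2012

Gaps: 8, 11, 14, 17 days — each gap is 3 larger than the previous one.
Next gap: 20 days. Sun Feb 26 2012 + 20 days = Sat Mar 17 2012.
Next gap: 23 days. Sat Mar 17 2012 + 23 days = Mon Apr 9 2012.
Next gap: 26 days. Mon Apr 9 2012 + 26 days = Sat May 5 2012.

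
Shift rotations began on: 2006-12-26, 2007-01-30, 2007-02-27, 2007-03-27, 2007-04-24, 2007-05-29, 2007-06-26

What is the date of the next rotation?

These are Tuesdays with 35, 28, 28, 28, 35, 28-day gaps.
Each is the final Tuesday of its month — 2007-01-30 is past the 28th, so '4th Tuesday' doesn't fit.
July 2007 ends with Tuesday 2007-07-31.

2007-07-31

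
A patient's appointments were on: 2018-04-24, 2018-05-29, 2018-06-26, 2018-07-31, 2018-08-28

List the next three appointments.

2018-09-25, 2018-10-30, 2018-11-27

These are Tuesdays with 35, 28, 35, 28-day gaps.
Each is the final Tuesday of its month — 2018-05-29 is past the 28th, so '4th Tuesday' doesn't fit.
Last Tuesday of September 2018: 2018-09-25.
Last Tuesday of October 2018: 2018-10-30.
November 2018 ends with Tuesday 2018-11-27.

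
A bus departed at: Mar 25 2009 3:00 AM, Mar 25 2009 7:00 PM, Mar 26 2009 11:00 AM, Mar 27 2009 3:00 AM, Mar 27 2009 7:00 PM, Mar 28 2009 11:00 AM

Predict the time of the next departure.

Mar 29 2009 3:00 AM

Spacing: 16, 16, 16, 16, 16 h — constant 16 h.
Mar 28 2009 11:00 AM + 16 h = Mar 29 2009 3:00 AM.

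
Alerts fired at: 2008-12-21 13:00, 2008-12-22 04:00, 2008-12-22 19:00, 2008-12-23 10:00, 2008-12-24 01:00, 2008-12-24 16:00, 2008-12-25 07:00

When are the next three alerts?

Gaps: 15, 15, 15, 15, 15, 15 hours — each event is 15 hours after the previous one.
2008-12-25 07:00 + 15 h = 2008-12-25 22:00.
2008-12-25 22:00 + 15 h = 2008-12-26 13:00.
2008-12-26 13:00 + 15 h = 2008-12-27 04:00.

2008-12-25 22:00, 2008-12-26 13:00, 2008-12-27 04:00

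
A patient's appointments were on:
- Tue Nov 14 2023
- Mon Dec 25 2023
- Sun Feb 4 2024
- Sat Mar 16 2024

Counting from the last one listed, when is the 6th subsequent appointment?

The spacing is 41, 41, 41 days — always 41 days.
Sat Mar 16 2024 + 41 days = Fri Apr 26 2024.
Fri Apr 26 2024 + 41 days = Thu Jun 6 2024.
Thu Jun 6 2024 + 41 days = Wed Jul 17 2024.
Wed Jul 17 2024 + 41 days = Tue Aug 27 2024.
Tue Aug 27 2024 + 41 days = Mon Oct 7 2024.
Mon Oct 7 2024 + 41 days = Sun Nov 17 2024.

Sun Nov 17 2024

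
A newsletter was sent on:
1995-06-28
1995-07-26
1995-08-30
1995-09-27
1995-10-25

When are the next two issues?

Every date is a Wednesday; gaps 28, 35, 28, 28 days.
Each is the last Wednesday of its month (at least one falls on the 29th or later, ruling out '4th Wednesday').
Last Wednesday of November 1995: 1995-11-29.
December 1995 ends with Wednesday 1995-12-27.

1995-11-29, 1995-12-27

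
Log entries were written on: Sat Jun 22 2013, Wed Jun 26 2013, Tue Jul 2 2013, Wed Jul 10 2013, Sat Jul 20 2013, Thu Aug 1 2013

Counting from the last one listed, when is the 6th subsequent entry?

Gaps: 4, 6, 8, 10, 12 days — each gap is 2 larger than the previous one.
Next gap: 14 days. Thu Aug 1 2013 + 14 days = Thu Aug 15 2013.
Next gap: 16 days. Thu Aug 15 2013 + 16 days = Sat Aug 31 2013.
Next gap: 18 days. Sat Aug 31 2013 + 18 days = Wed Sep 18 2013.
Next gap: 20 days. Wed Sep 18 2013 + 20 days = Tue Oct 8 2013.
Next gap: 22 days. Tue Oct 8 2013 + 22 days = Wed Oct 30 2013.
Next gap: 24 days. Wed Oct 30 2013 + 24 days = Sat Nov 23 2013.

Sat Nov 23 2013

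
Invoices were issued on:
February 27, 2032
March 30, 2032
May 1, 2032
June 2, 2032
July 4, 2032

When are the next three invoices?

August 5, 2032; September 6, 2032; October 8, 2032

Every event comes 32 days after the last (32, 32, 32, 32).
July 4, 2032 + 32 days = August 5, 2032.
August 5, 2032 + 32 days = September 6, 2032.
September 6, 2032 + 32 days = October 8, 2032.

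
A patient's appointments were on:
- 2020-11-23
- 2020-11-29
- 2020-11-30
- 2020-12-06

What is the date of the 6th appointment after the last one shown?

2020-12-27

The gap pattern 6, 1, 6 repeats every 2 events.
These are the Mondays and Sundays of each week.
The following Monday is 2020-12-07.
The following Sunday is 2020-12-13.
The following Monday is 2020-12-14.
Next Sunday: 2020-12-20.
Next Monday: 2020-12-21.
The following Sunday is 2020-12-27.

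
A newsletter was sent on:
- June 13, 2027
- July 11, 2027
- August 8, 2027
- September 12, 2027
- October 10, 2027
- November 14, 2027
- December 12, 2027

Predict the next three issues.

January 9, 2028; February 13, 2028; March 12, 2028

Gaps: 28, 28, 35, 28, 35, 28 days — a mix of 28 and 35. Every date is a Sunday.
Each is the 2nd Sunday of its month.
2nd Sunday of January 2028: January 9, 2028.
February 2028 — 2nd Sunday is February 13, 2028.
March 2028 — 2nd Sunday is March 12, 2028.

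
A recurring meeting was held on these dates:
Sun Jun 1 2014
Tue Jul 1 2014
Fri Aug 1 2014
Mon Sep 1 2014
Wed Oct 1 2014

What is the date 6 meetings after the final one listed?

Gaps: 30, 31, 31, 30 days — not constant. Every event is on the 1st of the month.
Pattern: the 1st of each month.
Next: November 2014 → Sat Nov 1 2014.
Next: December 2014 → Mon Dec 1 2014.
January 2015: Thu Jan 1 2015.
February 2015: Sun Feb 1 2015.
Next: March 2015 → Sun Mar 1 2015.
Next: April 2015 → Wed Apr 1 2015.

Wed Apr 1 2015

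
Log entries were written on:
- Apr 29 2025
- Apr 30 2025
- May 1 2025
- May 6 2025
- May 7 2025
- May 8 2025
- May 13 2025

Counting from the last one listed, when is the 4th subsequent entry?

Every event lands on a Tuesday or Wednesday or Thursday (gaps cycle 1, 1, 5, 1, 1, 5).
So the schedule is: every Tuesday, Wednesday and Thursday.
Next Wednesday: May 14 2025.
The following Thursday is May 15 2025.
The following Tuesday is May 20 2025.
The following Wednesday is May 21 2025.

May 21 2025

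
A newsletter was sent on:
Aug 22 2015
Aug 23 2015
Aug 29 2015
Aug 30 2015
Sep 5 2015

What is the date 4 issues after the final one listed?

Sep 19 2015

Gaps: 1, 6, 1, 6 days — not constant, but cyclic with period 2.
The events fall on every Saturday and Sunday.
The following Sunday is Sep 6 2015.
Next Saturday: Sep 12 2015.
The following Sunday is Sep 13 2015.
Next Saturday: Sep 19 2015.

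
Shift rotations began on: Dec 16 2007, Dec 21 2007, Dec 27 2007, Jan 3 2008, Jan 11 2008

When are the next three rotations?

Jan 20 2008, Jan 30 2008, Feb 10 2008

The spacing grows by 1 each time: 5, 6, 7, 8 days.
Next gap: 9 days. Jan 11 2008 + 9 days = Jan 20 2008.
Next gap: 10 days. Jan 20 2008 + 10 days = Jan 30 2008.
Next gap: 11 days. Jan 30 2008 + 11 days = Feb 10 2008.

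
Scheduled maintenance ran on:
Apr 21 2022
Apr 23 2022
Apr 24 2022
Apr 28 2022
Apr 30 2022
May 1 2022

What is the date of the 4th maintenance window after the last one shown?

May 12 2022

Every event lands on a Thursday or Saturday or Sunday (gaps cycle 2, 1, 4, 2, 1).
So the schedule is: every Thursday, Saturday and Sunday.
The following Thursday is May 5 2022.
Next Saturday: May 7 2022.
The following Sunday is May 8 2022.
The following Thursday is May 12 2022.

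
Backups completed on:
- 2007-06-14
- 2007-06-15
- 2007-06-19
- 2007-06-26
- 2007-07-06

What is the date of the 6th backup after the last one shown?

The spacing grows by 3 each time: 1, 4, 7, 10 days.
Next gap: 13 days. 2007-07-06 + 13 days = 2007-07-19.
Next gap: 16 days. 2007-07-19 + 16 days = 2007-08-04.
Next gap: 19 days. 2007-08-04 + 19 days = 2007-08-23.
Next gap: 22 days. 2007-08-23 + 22 days = 2007-09-14.
Next gap: 25 days. 2007-09-14 + 25 days = 2007-10-09.
Next gap: 28 days. 2007-10-09 + 28 days = 2007-11-06.

2007-11-06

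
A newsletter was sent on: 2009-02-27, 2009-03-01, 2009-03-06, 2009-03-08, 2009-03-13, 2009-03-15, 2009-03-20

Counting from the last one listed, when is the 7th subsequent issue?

2009-04-12

Every event lands on a Friday or Sunday (gaps cycle 2, 5, 2, 5, 2, 5).
So the schedule is: every Friday and Sunday.
Next Sunday: 2009-03-22.
Next Friday: 2009-03-27.
The following Sunday is 2009-03-29.
Next Friday: 2009-04-03.
Next Sunday: 2009-04-05.
Next Friday: 2009-04-10.
The following Sunday is 2009-04-12.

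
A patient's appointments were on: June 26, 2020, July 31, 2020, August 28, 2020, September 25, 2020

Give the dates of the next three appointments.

Every date is a Friday; gaps 35, 28, 28 days.
Each is the last Friday of its month (at least one falls on the 29th or later, ruling out '4th Friday').
Last Friday of October 2020: October 30, 2020.
Last Friday of November 2020: November 27, 2020.
Last Friday of December 2020: December 25, 2020.

October 30, 2020; November 27, 2020; December 25, 2020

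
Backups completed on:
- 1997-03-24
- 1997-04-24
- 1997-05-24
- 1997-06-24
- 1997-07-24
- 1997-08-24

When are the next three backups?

1997-09-24, 1997-10-24, 1997-11-24

Each date is the 24th; the gaps (31, 30, 31, 30, 31) track the month lengths.
The rule is the 24th of each month.
Next: September 1997 → 1997-09-24.
Next: October 1997 → 1997-10-24.
November 1997: 1997-11-24.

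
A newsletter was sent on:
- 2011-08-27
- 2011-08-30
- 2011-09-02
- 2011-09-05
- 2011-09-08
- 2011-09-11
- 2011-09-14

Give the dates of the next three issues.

Gaps between consecutive events: 3, 3, 3, 3, 3, 3 days — a constant 3-day interval.
2011-09-14 + 3 days = 2011-09-17.
2011-09-17 + 3 days = 2011-09-20.
2011-09-20 + 3 days = 2011-09-23.

2011-09-17, 2011-09-20, 2011-09-23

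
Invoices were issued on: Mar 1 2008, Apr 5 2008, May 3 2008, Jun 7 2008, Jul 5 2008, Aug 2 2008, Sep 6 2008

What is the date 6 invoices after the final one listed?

All dates are Saturdays, 35, 28, 35, 28, 28, 35 days apart.
Specifically, the 1st Saturday of each month.
1st Saturday of October 2008: Oct 4 2008.
November 2008 — 1st Saturday is Nov 1 2008.
December 2008 — 1st Saturday is Dec 6 2008.
1st Saturday of January 2009: Jan 3 2009.
February 2009 — 1st Saturday is Feb 7 2009.
March 2009 — 1st Saturday is Mar 7 2009.

Mar 7 2009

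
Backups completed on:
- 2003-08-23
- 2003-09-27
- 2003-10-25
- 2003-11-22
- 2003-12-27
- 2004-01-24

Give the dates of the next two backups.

These are Saturdays at 28- or 35-day spacing (35, 28, 28, 35, 28).
The pattern: 4th Saturday of the month.
4th Saturday of February 2004: 2004-02-28.
4th Saturday of March 2004: 2004-03-27.

2004-02-28, 2004-03-27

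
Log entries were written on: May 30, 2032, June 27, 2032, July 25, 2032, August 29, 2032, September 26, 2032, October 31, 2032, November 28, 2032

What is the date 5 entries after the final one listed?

April 24, 2033

These are Sundays with 28, 28, 35, 28, 35, 28-day gaps.
Each is the final Sunday of its month — May 30, 2032 is past the 28th, so '4th Sunday' doesn't fit.
December 2032 ends with Sunday December 26, 2032.
January 2033 ends with Sunday January 30, 2033.
February 2033 ends with Sunday February 27, 2033.
March 2033 ends with Sunday March 27, 2033.
April 2033 ends with Sunday April 24, 2033.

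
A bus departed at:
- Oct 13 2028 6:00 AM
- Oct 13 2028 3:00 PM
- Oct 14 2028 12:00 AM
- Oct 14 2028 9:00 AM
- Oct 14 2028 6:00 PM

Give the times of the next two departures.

Oct 15 2028 3:00 AM, Oct 15 2028 12:00 PM

The interval is a steady 9 hours (9, 9, 9, 9).
Oct 14 2028 6:00 PM + 9 h = Oct 15 2028 3:00 AM.
Oct 15 2028 3:00 AM + 9 h = Oct 15 2028 12:00 PM.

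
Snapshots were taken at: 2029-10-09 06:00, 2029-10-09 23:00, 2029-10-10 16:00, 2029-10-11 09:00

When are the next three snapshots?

2029-10-12 02:00, 2029-10-12 19:00, 2029-10-13 12:00

Spacing: 17, 17, 17 h — constant 17 h.
2029-10-11 09:00 + 17 h = 2029-10-12 02:00.
2029-10-12 02:00 + 17 h = 2029-10-12 19:00.
2029-10-12 19:00 + 17 h = 2029-10-13 12:00.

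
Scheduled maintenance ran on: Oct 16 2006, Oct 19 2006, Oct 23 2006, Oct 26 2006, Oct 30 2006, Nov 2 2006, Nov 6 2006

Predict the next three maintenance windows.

Every event lands on a Monday or Thursday (gaps cycle 3, 4, 3, 4, 3, 4).
So the schedule is: every Monday and Thursday.
The following Thursday is Nov 9 2006.
The following Monday is Nov 13 2006.
Next Thursday: Nov 16 2006.

Nov 9 2006, Nov 13 2006, Nov 16 2006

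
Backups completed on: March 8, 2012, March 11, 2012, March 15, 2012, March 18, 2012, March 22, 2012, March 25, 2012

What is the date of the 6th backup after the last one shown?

Every event lands on a Thursday or Sunday (gaps cycle 3, 4, 3, 4, 3).
So the schedule is: every Thursday and Sunday.
The following Thursday is March 29, 2012.
Next Sunday: April 1, 2012.
Next Thursday: April 5, 2012.
Next Sunday: April 8, 2012.
The following Thursday is April 12, 2012.
Next Sunday: April 15, 2012.

April 15, 2012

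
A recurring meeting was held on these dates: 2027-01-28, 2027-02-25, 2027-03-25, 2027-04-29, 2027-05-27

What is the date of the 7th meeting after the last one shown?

2027-12-30

Every date is a Thursday; gaps 28, 28, 35, 28 days.
Each is the last Thursday of its month (at least one falls on the 29th or later, ruling out '4th Thursday').
June 2027 ends with Thursday 2027-06-24.
Last Thursday of July 2027: 2027-07-29.
Last Thursday of August 2027: 2027-08-26.
September 2027 ends with Thursday 2027-09-30.
October 2027 ends with Thursday 2027-10-28.
November 2027 ends with Thursday 2027-11-25.
Last Thursday of December 2027: 2027-12-30.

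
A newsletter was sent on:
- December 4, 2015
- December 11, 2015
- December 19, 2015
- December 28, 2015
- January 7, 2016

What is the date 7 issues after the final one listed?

The spacing grows by 1 each time: 7, 8, 9, 10 days.
Next gap: 11 days. January 7, 2016 + 11 days = January 18, 2016.
Next gap: 12 days. January 18, 2016 + 12 days = January 30, 2016.
Next gap: 13 days. January 30, 2016 + 13 days = February 12, 2016.
Next gap: 14 days. February 12, 2016 + 14 days = February 26, 2016.
Next gap: 15 days. February 26, 2016 + 15 days = March 12, 2016.
Next gap: 16 days. March 12, 2016 + 16 days = March 28, 2016.
Next gap: 17 days. March 28, 2016 + 17 days = April 14, 2016.

April 14, 2016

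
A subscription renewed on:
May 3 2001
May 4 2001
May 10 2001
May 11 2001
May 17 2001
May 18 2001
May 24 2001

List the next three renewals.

May 25 2001, May 31 2001, Jun 1 2001

Gaps: 1, 6, 1, 6, 1, 6 days — not constant, but cyclic with period 2.
The events fall on every Thursday and Friday.
The following Friday is May 25 2001.
The following Thursday is May 31 2001.
Next Friday: Jun 1 2001.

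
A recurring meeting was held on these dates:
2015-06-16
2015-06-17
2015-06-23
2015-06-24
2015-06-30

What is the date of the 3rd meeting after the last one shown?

2015-07-08

Gaps: 1, 6, 1, 6 days — not constant, but cyclic with period 2.
The events fall on every Tuesday and Wednesday.
The following Wednesday is 2015-07-01.
Next Tuesday: 2015-07-07.
The following Wednesday is 2015-07-08.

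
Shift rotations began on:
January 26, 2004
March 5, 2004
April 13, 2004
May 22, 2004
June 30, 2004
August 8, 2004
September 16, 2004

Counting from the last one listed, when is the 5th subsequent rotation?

March 30, 2005

The spacing is 39, 39, 39, 39, 39, 39 days — always 39 days.
September 16, 2004 + 39 days = October 25, 2004.
October 25, 2004 + 39 days = December 3, 2004.
December 3, 2004 + 39 days = January 11, 2005.
January 11, 2005 + 39 days = February 19, 2005.
February 19, 2005 + 39 days = March 30, 2005.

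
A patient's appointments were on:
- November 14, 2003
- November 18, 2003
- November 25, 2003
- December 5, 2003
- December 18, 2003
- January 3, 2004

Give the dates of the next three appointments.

January 22, 2004; February 13, 2004; March 9, 2004

Gaps: 4, 7, 10, 13, 16 days — each gap is 3 larger than the previous one.
Next gap: 19 days. January 3, 2004 + 19 days = January 22, 2004.
Next gap: 22 days. January 22, 2004 + 22 days = February 13, 2004.
Next gap: 25 days. February 13, 2004 + 25 days = March 9, 2004.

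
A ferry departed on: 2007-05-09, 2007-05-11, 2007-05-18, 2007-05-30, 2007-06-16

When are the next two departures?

The spacing grows by 5 each time: 2, 7, 12, 17 days.
Next gap: 22 days. 2007-06-16 + 22 days = 2007-07-08.
Next gap: 27 days. 2007-07-08 + 27 days = 2007-08-04.

2007-07-08, 2007-08-04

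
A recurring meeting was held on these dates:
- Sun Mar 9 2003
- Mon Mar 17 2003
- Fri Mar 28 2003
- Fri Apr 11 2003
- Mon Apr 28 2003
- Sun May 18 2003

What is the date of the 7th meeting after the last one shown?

Intervals are 8, 11, 14, 17, 20 days — an arithmetic progression with common difference 3.
Next gap: 23 days. Sun May 18 2003 + 23 days = Tue Jun 10 2003.
Next gap: 26 days. Tue Jun 10 2003 + 26 days = Sun Jul 6 2003.
Next gap: 29 days. Sun Jul 6 2003 + 29 days = Mon Aug 4 2003.
Next gap: 32 days. Mon Aug 4 2003 + 32 days = Fri Sep 5 2003.
Next gap: 35 days. Fri Sep 5 2003 + 35 days = Fri Oct 10 2003.
Next gap: 38 days. Fri Oct 10 2003 + 38 days = Mon Nov 17 2003.
Next gap: 41 days. Mon Nov 17 2003 + 41 days = Sun Dec 28 2003.

Sun Dec 28 2003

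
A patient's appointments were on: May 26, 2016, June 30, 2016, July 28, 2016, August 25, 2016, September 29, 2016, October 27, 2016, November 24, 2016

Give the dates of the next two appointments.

December 29, 2016; January 26, 2017

Every date is a Thursday; gaps 35, 28, 28, 35, 28, 28 days.
Each is the last Thursday of its month (at least one falls on the 29th or later, ruling out '4th Thursday').
December 2016 ends with Thursday December 29, 2016.
January 2017 ends with Thursday January 26, 2017.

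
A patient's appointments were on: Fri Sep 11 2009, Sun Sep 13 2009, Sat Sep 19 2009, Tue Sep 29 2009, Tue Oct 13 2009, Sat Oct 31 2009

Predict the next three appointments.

Intervals are 2, 6, 10, 14, 18 days — an arithmetic progression with common difference 4.
Next gap: 22 days. Sat Oct 31 2009 + 22 days = Sun Nov 22 2009.
Next gap: 26 days. Sun Nov 22 2009 + 26 days = Fri Dec 18 2009.
Next gap: 30 days. Fri Dec 18 2009 + 30 days = Sun Jan 17 2010.

Sun Nov 22 2009, Fri Dec 18 2009, Sun Jan 17 2010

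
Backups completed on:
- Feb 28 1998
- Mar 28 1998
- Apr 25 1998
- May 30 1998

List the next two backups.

Jun 27 1998, Jul 25 1998

These are Saturdays with 28, 28, 35-day gaps.
Each is the final Saturday of its month — May 30 1998 is past the 28th, so '4th Saturday' doesn't fit.
Last Saturday of June 1998: Jun 27 1998.
July 1998 ends with Saturday Jul 25 1998.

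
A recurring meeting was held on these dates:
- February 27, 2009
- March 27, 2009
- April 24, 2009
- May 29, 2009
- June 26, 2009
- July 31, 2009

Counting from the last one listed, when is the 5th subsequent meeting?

All Fridays; the gaps (28, 28, 35, 28, 35) vary with month length.
This is the last Friday of each month.
August 2009 ends with Friday August 28, 2009.
Last Friday of September 2009: September 25, 2009.
Last Friday of October 2009: October 30, 2009.
Last Friday of November 2009: November 27, 2009.
Last Friday of December 2009: December 25, 2009.

December 25, 2009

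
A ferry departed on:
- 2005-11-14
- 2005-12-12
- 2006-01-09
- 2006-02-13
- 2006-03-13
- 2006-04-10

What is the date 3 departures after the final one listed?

2006-07-10

Gaps: 28, 28, 35, 28, 28 days — a mix of 28 and 35. Every date is a Monday.
Each is the 2nd Monday of its month.
May 2006 — 2nd Monday is 2006-05-08.
June 2006 — 2nd Monday is 2006-06-12.
July 2006 — 2nd Monday is 2006-07-10.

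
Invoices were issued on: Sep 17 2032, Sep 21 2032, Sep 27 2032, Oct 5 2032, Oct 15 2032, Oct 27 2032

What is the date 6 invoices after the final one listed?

Gaps: 4, 6, 8, 10, 12 days — each gap is 2 larger than the previous one.
Next gap: 14 days. Oct 27 2032 + 14 days = Nov 10 2032.
Next gap: 16 days. Nov 10 2032 + 16 days = Nov 26 2032.
Next gap: 18 days. Nov 26 2032 + 18 days = Dec 14 2032.
Next gap: 20 days. Dec 14 2032 + 20 days = Jan 3 2033.
Next gap: 22 days. Jan 3 2033 + 22 days = Jan 25 2033.
Next gap: 24 days. Jan 25 2033 + 24 days = Feb 18 2033.

Feb 18 2033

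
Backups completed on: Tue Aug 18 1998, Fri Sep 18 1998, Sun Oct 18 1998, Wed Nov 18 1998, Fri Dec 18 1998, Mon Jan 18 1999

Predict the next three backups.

Each date is the 18th; the gaps (31, 30, 31, 30, 31) track the month lengths.
The rule is the 18th of each month.
Next: February 1999 → Thu Feb 18 1999.
Next: March 1999 → Thu Mar 18 1999.
Next: April 1999 → Sun Apr 18 1999.

Thu Feb 18 1999, Thu Mar 18 1999, Sun Apr 18 1999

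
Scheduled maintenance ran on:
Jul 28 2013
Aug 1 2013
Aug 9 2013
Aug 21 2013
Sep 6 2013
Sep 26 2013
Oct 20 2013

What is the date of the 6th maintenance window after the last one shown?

Intervals are 4, 8, 12, 16, 20, 24 days — an arithmetic progression with common difference 4.
Next gap: 28 days. Oct 20 2013 + 28 days = Nov 17 2013.
Next gap: 32 days. Nov 17 2013 + 32 days = Dec 19 2013.
Next gap: 36 days. Dec 19 2013 + 36 days = Jan 24 2014.
Next gap: 40 days. Jan 24 2014 + 40 days = Mar 5 2014.
Next gap: 44 days. Mar 5 2014 + 44 days = Apr 18 2014.
Next gap: 48 days. Apr 18 2014 + 48 days = Jun 5 2014.

Jun 5 2014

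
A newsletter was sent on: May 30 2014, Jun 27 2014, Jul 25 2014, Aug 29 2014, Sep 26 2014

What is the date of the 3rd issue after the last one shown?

Dec 26 2014

These are Fridays with 28, 28, 35, 28-day gaps.
Each is the final Friday of its month — May 30 2014 is past the 28th, so '4th Friday' doesn't fit.
October 2014 ends with Friday Oct 31 2014.
November 2014 ends with Friday Nov 28 2014.
December 2014 ends with Friday Dec 26 2014.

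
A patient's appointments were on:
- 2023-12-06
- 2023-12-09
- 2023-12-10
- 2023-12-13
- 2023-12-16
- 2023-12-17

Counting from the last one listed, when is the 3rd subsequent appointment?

2023-12-24

Gaps: 3, 1, 3, 3, 1 days — not constant, but cyclic with period 3.
The events fall on every Wednesday, Saturday and Sunday.
The following Wednesday is 2023-12-20.
The following Saturday is 2023-12-23.
Next Sunday: 2023-12-24.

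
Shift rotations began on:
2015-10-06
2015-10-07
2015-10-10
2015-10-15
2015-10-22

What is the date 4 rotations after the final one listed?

2015-12-09

Gaps: 1, 3, 5, 7 days — each gap is 2 larger than the previous one.
Next gap: 9 days. 2015-10-22 + 9 days = 2015-10-31.
Next gap: 11 days. 2015-10-31 + 11 days = 2015-11-11.
Next gap: 13 days. 2015-11-11 + 13 days = 2015-11-24.
Next gap: 15 days. 2015-11-24 + 15 days = 2015-12-09.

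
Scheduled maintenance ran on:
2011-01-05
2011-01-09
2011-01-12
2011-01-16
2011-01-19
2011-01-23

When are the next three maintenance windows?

2011-01-26, 2011-01-30, 2011-02-02

The gap pattern 4, 3, 4, 3, 4 repeats every 2 events.
These are the Wednesdays and Sundays of each week.
Next Wednesday: 2011-01-26.
Next Sunday: 2011-01-30.
Next Wednesday: 2011-02-02.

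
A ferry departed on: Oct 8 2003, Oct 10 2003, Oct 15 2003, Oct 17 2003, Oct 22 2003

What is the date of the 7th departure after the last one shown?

Every event lands on a Wednesday or Friday (gaps cycle 2, 5, 2, 5).
So the schedule is: every Wednesday and Friday.
Next Friday: Oct 24 2003.
Next Wednesday: Oct 29 2003.
Next Friday: Oct 31 2003.
Next Wednesday: Nov 5 2003.
Next Friday: Nov 7 2003.
Next Wednesday: Nov 12 2003.
Next Friday: Nov 14 2003.

Nov 14 2003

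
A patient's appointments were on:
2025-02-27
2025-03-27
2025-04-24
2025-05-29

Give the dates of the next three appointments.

2025-06-26, 2025-07-31, 2025-08-28

Every date is a Thursday; gaps 28, 28, 35 days.
Each is the last Thursday of its month (at least one falls on the 29th or later, ruling out '4th Thursday').
Last Thursday of June 2025: 2025-06-26.
July 2025 ends with Thursday 2025-07-31.
Last Thursday of August 2025: 2025-08-28.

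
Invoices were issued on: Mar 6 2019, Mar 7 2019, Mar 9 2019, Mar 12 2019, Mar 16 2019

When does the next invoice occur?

The spacing grows by 1 each time: 1, 2, 3, 4 days.
Next gap: 5 days. Mar 16 2019 + 5 days = Mar 21 2019.

Mar 21 2019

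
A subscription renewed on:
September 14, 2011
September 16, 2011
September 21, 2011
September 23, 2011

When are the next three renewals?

Gaps: 2, 5, 2 days — not constant, but cyclic with period 2.
The events fall on every Wednesday and Friday.
The following Wednesday is September 28, 2011.
The following Friday is September 30, 2011.
Next Wednesday: October 5, 2011.

September 28, 2011; September 30, 2011; October 5, 2011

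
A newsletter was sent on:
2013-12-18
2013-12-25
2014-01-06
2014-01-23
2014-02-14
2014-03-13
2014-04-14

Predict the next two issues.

The spacing grows by 5 each time: 7, 12, 17, 22, 27, 32 days.
Next gap: 37 days. 2014-04-14 + 37 days = 2014-05-21.
Next gap: 42 days. 2014-05-21 + 42 days = 2014-07-02.

2014-05-21, 2014-07-02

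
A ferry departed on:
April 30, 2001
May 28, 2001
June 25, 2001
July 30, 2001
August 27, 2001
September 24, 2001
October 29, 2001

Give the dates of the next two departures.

Every date is a Monday; gaps 28, 28, 35, 28, 28, 35 days.
Each is the last Monday of its month (at least one falls on the 29th or later, ruling out '4th Monday').
Last Monday of November 2001: November 26, 2001.
December 2001 ends with Monday December 31, 2001.

November 26, 2001; December 31, 2001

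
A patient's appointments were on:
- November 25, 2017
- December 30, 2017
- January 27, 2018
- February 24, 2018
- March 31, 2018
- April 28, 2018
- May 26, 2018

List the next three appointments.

June 30, 2018; July 28, 2018; August 25, 2018

All Saturdays; the gaps (35, 28, 28, 35, 28, 28) vary with month length.
This is the last Saturday of each month.
June 2018 ends with Saturday June 30, 2018.
Last Saturday of July 2018: July 28, 2018.
Last Saturday of August 2018: August 25, 2018.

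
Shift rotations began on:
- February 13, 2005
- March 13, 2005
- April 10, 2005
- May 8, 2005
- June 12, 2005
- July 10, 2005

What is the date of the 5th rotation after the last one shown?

December 11, 2005

Gaps: 28, 28, 28, 35, 28 days — a mix of 28 and 35. Every date is a Sunday.
Each is the 2nd Sunday of its month.
2nd Sunday of August 2005: August 14, 2005.
September 2005 — 2nd Sunday is September 11, 2005.
2nd Sunday of October 2005: October 9, 2005.
2nd Sunday of November 2005: November 13, 2005.
2nd Sunday of December 2005: December 11, 2005.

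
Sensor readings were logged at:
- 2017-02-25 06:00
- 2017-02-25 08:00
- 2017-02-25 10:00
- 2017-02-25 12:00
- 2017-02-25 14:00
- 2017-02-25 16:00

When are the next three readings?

The interval is a steady 2 hours (2, 2, 2, 2, 2).
2017-02-25 16:00 + 2 h = 2017-02-25 18:00.
2017-02-25 18:00 + 2 h = 2017-02-25 20:00.
2017-02-25 20:00 + 2 h = 2017-02-25 22:00.

2017-02-25 18:00, 2017-02-25 20:00, 2017-02-25 22:00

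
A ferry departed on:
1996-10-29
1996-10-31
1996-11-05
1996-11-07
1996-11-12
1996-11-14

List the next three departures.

Every event lands on a Tuesday or Thursday (gaps cycle 2, 5, 2, 5, 2).
So the schedule is: every Tuesday and Thursday.
Next Tuesday: 1996-11-19.
The following Thursday is 1996-11-21.
The following Tuesday is 1996-11-26.

1996-11-19, 1996-11-21, 1996-11-26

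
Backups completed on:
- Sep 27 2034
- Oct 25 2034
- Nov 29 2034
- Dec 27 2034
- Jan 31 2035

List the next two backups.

Feb 28 2035, Mar 28 2035

All Wednesdays; the gaps (28, 35, 28, 35) vary with month length.
This is the last Wednesday of each month.
Last Wednesday of February 2035: Feb 28 2035.
March 2035 ends with Wednesday Mar 28 2035.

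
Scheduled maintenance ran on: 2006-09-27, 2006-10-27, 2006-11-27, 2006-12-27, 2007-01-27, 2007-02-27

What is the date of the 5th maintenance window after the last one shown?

The day-of-month is always 27 (30, 31, 30, 31, 31 days between events).
So this recurs on the 27th of each month.
Next: March 2007 → 2007-03-27.
Next: April 2007 → 2007-04-27.
May 2007: 2007-05-27.
Next: June 2007 → 2007-06-27.
Next: July 2007 → 2007-07-27.

2007-07-27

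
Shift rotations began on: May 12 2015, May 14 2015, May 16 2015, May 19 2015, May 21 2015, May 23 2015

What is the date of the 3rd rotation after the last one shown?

Gaps: 2, 2, 3, 2, 2 days — not constant, but cyclic with period 3.
The events fall on every Tuesday, Thursday and Saturday.
The following Tuesday is May 26 2015.
Next Thursday: May 28 2015.
The following Saturday is May 30 2015.

May 30 2015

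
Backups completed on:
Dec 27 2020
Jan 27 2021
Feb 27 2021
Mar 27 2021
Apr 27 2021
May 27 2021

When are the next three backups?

Gaps: 31, 31, 28, 31, 30 days — not constant. Every event is on the 27th of the month.
Pattern: the 27th of each month.
June 2021: Jun 27 2021.
Next: July 2021 → Jul 27 2021.
Next: August 2021 → Aug 27 2021.

Jun 27 2021, Jul 27 2021, Aug 27 2021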